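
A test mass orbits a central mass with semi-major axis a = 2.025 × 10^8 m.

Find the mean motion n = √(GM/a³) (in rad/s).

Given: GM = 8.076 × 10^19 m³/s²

n = √(GM / a³).
n = √(8.076e+19 / (2.025e+08)³) rad/s ≈ 0.003119 rad/s.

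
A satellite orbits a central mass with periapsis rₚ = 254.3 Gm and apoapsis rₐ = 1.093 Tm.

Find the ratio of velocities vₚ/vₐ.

Convert to SI: rₚ = 254.3 Gm = 2.543e+11 m; rₐ = 1.093 Tm = 1.093e+12 m.
Conservation of angular momentum gives rₚvₚ = rₐvₐ, so vₚ/vₐ = rₐ/rₚ.
vₚ/vₐ = 1.093e+12 / 2.543e+11 ≈ 4.298.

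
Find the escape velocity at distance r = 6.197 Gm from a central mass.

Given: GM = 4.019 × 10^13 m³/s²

Convert to SI: r = 6.197 Gm = 6.197e+09 m.
Escape velocity comes from setting total energy to zero: ½v² − GM/r = 0 ⇒ v_esc = √(2GM / r).
v_esc = √(2 · 4.019e+13 / 6.197e+09) m/s ≈ 113.9 m/s = 113.9 m/s.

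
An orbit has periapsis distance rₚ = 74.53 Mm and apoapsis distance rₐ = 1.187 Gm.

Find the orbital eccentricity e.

Convert to SI: rₚ = 74.53 Mm = 7.453e+07 m; rₐ = 1.187 Gm = 1.187e+09 m.
e = (rₐ − rₚ) / (rₐ + rₚ).
e = (1.187e+09 − 7.453e+07) / (1.187e+09 + 7.453e+07) = 1.11247e+09 / 1.26153e+09 ≈ 0.8818.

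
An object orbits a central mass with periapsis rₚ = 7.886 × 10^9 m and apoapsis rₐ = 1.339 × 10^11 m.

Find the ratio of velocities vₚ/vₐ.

Conservation of angular momentum gives rₚvₚ = rₐvₐ, so vₚ/vₐ = rₐ/rₚ.
vₚ/vₐ = 1.339e+11 / 7.886e+09 ≈ 16.98.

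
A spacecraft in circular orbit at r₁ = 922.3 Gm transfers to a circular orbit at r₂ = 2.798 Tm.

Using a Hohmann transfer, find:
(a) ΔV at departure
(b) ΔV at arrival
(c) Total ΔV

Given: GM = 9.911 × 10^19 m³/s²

Convert to SI: r₁ = 922.3 Gm = 9.223e+11 m; r₂ = 2.798 Tm = 2.798e+12 m.
Transfer semi-major axis: a_t = (r₁ + r₂)/2 = (9.223e+11 + 2.798e+12)/2 = 1.86015e+12 m.
Circular speeds: v₁ = √(GM/r₁) = 10366.3 m/s, v₂ = √(GM/r₂) = 5951.62 m/s.
Transfer speeds (vis-viva v² = GM(2/r − 1/a_t)): v₁ᵗ = 12713.7 m/s, v₂ᵗ = 4190.8 m/s.
(a) ΔV₁ = |v₁ᵗ − v₁| ≈ 2347 m/s = 2.347 km/s.
(b) ΔV₂ = |v₂ − v₂ᵗ| ≈ 1761 m/s = 1.761 km/s.
(c) ΔV_total = ΔV₁ + ΔV₂ ≈ 4108 m/s = 4.108 km/s.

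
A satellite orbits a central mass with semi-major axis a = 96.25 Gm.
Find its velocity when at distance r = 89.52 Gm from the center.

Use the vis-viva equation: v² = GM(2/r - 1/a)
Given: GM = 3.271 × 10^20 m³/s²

Convert to SI: a = 96.25 Gm = 9.625e+10 m; r = 89.52 Gm = 8.952e+10 m.
Vis-viva: v = √(GM · (2/r − 1/a)).
2/r − 1/a = 2/8.952e+10 − 1/9.625e+10 = 1.19518e-11 m⁻¹.
v = √(3.271e+20 · 1.19518e-11) m/s ≈ 6.253e+04 m/s = 62.53 km/s.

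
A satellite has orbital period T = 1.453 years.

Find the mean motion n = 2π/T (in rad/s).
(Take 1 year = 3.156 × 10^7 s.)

Convert to SI: T = 1.453 years = 4.58567e+07 s.
n = 2π / T.
n = 2π / 4.58567e+07 s ≈ 1.37e-07 rad/s.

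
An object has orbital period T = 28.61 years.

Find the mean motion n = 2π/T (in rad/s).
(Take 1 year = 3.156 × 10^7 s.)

Convert to SI: T = 28.61 years = 9.02932e+08 s.
n = 2π / T.
n = 2π / 9.02932e+08 s ≈ 6.959e-09 rad/s.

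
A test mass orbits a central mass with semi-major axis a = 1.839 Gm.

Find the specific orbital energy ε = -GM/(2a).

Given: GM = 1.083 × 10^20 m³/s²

Convert to SI: a = 1.839 Gm = 1.839e+09 m.
ε = −GM / (2a).
ε = −1.083e+20 / (2 · 1.839e+09) J/kg ≈ -2.945e+10 J/kg = -29.45 GJ/kg.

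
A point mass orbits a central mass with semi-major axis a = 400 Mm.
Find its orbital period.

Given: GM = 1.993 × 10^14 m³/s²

Convert to SI: a = 400 Mm = 4e+08 m.
Kepler's third law: T = 2π √(a³ / GM).
Substituting a = 4e+08 m and GM = 1.993e+14 m³/s²:
T = 2π √((4e+08)³ / 1.993e+14) s
T ≈ 3.561e+06 s = 41.21 days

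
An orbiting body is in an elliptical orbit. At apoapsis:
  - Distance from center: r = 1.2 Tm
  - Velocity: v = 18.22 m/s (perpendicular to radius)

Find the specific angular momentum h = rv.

Convert to SI: r = 1.2 Tm = 1.2e+12 m.
With v perpendicular to r, h = r · v.
h = 1.2e+12 · 18.22 m²/s ≈ 2.186e+13 m²/s.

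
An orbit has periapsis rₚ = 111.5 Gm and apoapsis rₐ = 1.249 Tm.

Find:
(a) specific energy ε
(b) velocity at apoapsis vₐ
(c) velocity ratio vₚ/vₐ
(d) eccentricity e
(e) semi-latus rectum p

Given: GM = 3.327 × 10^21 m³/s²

Convert to SI: rₚ = 111.5 Gm = 1.115e+11 m; rₐ = 1.249 Tm = 1.249e+12 m.
(a) With a = (rₚ + rₐ)/2 = 6.8025e+11 m, ε = −GM/(2a) = −3.327e+21/(2 · 6.8025e+11) J/kg ≈ -2.445e+09 J/kg
(b) With a = (rₚ + rₐ)/2 = 6.8025e+11 m, vₐ = √(GM (2/rₐ − 1/a)) = √(3.327e+21 · (2/1.249e+12 − 1/6.8025e+11)) m/s ≈ 2.09e+04 m/s
(c) Conservation of angular momentum (rₚvₚ = rₐvₐ) gives vₚ/vₐ = rₐ/rₚ = 1.249e+12/1.115e+11 ≈ 11.2
(d) e = (rₐ − rₚ)/(rₐ + rₚ) = (1.249e+12 − 1.115e+11)/(1.249e+12 + 1.115e+11) ≈ 0.8361
(e) From a = (rₚ + rₐ)/2 = 6.8025e+11 m and e = (rₐ − rₚ)/(rₐ + rₚ) = 0.83609, p = a(1 − e²) = 6.8025e+11 · (1 − (0.83609)²) ≈ 2.047e+11 m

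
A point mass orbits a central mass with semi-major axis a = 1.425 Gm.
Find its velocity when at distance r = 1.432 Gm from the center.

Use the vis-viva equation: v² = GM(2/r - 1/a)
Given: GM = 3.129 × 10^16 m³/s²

Convert to SI: a = 1.425 Gm = 1.425e+09 m; r = 1.432 Gm = 1.432e+09 m.
Vis-viva: v = √(GM · (2/r − 1/a)).
2/r − 1/a = 2/1.432e+09 − 1/1.425e+09 = 6.94894e-10 m⁻¹.
v = √(3.129e+16 · 6.94894e-10) m/s ≈ 4663 m/s = 4.663 km/s.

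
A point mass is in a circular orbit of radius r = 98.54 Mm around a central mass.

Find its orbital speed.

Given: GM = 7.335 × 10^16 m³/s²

Convert to SI: r = 98.54 Mm = 9.854e+07 m.
For a circular orbit, gravity supplies the centripetal force, so v = √(GM / r).
v = √(7.335e+16 / 9.854e+07) m/s ≈ 2.728e+04 m/s = 27.28 km/s.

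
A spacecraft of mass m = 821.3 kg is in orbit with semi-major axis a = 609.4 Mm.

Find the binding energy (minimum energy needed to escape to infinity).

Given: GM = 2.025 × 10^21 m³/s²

Convert to SI: a = 609.4 Mm = 6.094e+08 m.
Total orbital energy is E = −GMm/(2a); binding energy is E_bind = −E = GMm/(2a).
E_bind = 2.025e+21 · 821.3 / (2 · 6.094e+08) J ≈ 1.365e+15 J = 1.365 PJ.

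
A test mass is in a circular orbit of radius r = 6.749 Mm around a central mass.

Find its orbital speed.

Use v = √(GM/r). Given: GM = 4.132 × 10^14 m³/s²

Convert to SI: r = 6.749 Mm = 6.749e+06 m.
For a circular orbit, gravity supplies the centripetal force, so v = √(GM / r).
v = √(4.132e+14 / 6.749e+06) m/s ≈ 7825 m/s = 7.825 km/s.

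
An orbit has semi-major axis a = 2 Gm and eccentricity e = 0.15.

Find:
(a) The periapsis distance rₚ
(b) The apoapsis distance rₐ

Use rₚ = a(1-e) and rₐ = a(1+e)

Convert to SI: a = 2 Gm = 2e+09 m.
(a) rₚ = a(1 − e) = 2e+09 · (1 − 0.15) = 2e+09 · 0.85 ≈ 1.7e+09 m = 1.7 Gm.
(b) rₐ = a(1 + e) = 2e+09 · (1 + 0.15) = 2e+09 · 1.15 ≈ 2.3e+09 m = 2.3 Gm.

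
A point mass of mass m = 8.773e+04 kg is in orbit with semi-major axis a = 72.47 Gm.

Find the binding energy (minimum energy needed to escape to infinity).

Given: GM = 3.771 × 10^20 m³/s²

Convert to SI: a = 72.47 Gm = 7.247e+10 m.
Total orbital energy is E = −GMm/(2a); binding energy is E_bind = −E = GMm/(2a).
E_bind = 3.771e+20 · 8.773e+04 / (2 · 7.247e+10) J ≈ 2.283e+14 J = 228.3 TJ.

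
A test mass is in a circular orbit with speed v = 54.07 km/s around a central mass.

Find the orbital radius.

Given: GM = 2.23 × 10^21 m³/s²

Convert to SI: v = 54.07 km/s = 54070 m/s.
For a circular orbit, v² = GM / r, so r = GM / v².
r = 2.23e+21 / (54070)² m ≈ 7.628e+11 m = 7.628 × 10^11 m.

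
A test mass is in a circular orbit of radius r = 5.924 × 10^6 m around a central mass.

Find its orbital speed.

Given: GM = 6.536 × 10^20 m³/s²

For a circular orbit, gravity supplies the centripetal force, so v = √(GM / r).
v = √(6.536e+20 / 5.924e+06) m/s ≈ 1.05e+07 m/s = 1.05e+04 km/s.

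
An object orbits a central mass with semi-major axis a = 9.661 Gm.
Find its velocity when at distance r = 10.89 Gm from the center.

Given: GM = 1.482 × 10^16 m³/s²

Convert to SI: a = 9.661 Gm = 9.661e+09 m; r = 10.89 Gm = 1.089e+10 m.
Vis-viva: v = √(GM · (2/r − 1/a)).
2/r − 1/a = 2/1.089e+10 − 1/9.661e+09 = 8.01458e-11 m⁻¹.
v = √(1.482e+16 · 8.01458e-11) m/s ≈ 1090 m/s = 1.09 km/s.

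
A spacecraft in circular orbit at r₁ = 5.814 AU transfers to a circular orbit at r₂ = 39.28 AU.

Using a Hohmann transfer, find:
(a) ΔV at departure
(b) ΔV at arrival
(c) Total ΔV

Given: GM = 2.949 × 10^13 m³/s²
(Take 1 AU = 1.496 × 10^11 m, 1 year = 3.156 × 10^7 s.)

Convert to SI: r₁ = 5.814 AU = 8.69774e+11 m; r₂ = 39.28 AU = 5.87629e+12 m.
Transfer semi-major axis: a_t = (r₁ + r₂)/2 = (8.69774e+11 + 5.87629e+12)/2 = 3.37303e+12 m.
Circular speeds: v₁ = √(GM/r₁) = 5.82283 m/s, v₂ = √(GM/r₂) = 2.2402 m/s.
Transfer speeds (vis-viva v² = GM(2/r − 1/a_t)): v₁ᵗ = 7.68556 m/s, v₂ᵗ = 1.13757 m/s.
(a) ΔV₁ = |v₁ᵗ − v₁| ≈ 1.863 m/s = 0.000393 AU/year.
(b) ΔV₂ = |v₂ − v₂ᵗ| ≈ 1.103 m/s = 0.0002326 AU/year.
(c) ΔV_total = ΔV₁ + ΔV₂ ≈ 2.965 m/s = 0.0006256 AU/year.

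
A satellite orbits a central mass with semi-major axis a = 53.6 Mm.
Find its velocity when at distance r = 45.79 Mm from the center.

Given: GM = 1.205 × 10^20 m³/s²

Convert to SI: a = 53.6 Mm = 5.36e+07 m; r = 45.79 Mm = 4.579e+07 m.
Vis-viva: v = √(GM · (2/r − 1/a)).
2/r − 1/a = 2/4.579e+07 − 1/5.36e+07 = 2.50209e-08 m⁻¹.
v = √(1.205e+20 · 2.50209e-08) m/s ≈ 1.736e+06 m/s = 1736 km/s.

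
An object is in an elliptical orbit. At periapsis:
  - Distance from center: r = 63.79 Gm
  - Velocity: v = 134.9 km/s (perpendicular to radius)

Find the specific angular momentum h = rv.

Convert to SI: r = 63.79 Gm = 6.379e+10 m; v = 134.9 km/s = 134900 m/s.
With v perpendicular to r, h = r · v.
h = 6.379e+10 · 134900 m²/s ≈ 8.605e+15 m²/s.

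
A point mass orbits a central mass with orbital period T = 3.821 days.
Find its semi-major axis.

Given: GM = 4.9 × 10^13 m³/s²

Convert to SI: T = 3.821 days = 330134 s.
Invert Kepler's third law: a = (GM · T² / (4π²))^(1/3).
Substituting T = 330134 s and GM = 4.9e+13 m³/s²:
a = (4.9e+13 · (330134)² / (4π²))^(1/3) m
a ≈ 5.133e+07 m = 5.133 × 10^7 m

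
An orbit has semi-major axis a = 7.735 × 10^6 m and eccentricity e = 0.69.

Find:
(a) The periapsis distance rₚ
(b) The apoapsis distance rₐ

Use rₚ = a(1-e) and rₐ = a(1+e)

(a) rₚ = a(1 − e) = 7.735e+06 · (1 − 0.69) = 7.735e+06 · 0.31 ≈ 2.398e+06 m = 2.398 × 10^6 m.
(b) rₐ = a(1 + e) = 7.735e+06 · (1 + 0.69) = 7.735e+06 · 1.69 ≈ 1.307e+07 m = 1.307 × 10^7 m.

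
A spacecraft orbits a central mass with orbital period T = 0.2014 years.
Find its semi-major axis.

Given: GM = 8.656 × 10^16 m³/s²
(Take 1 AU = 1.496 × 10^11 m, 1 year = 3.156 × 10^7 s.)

Convert to SI: T = 0.2014 years = 6.35618e+06 s.
Invert Kepler's third law: a = (GM · T² / (4π²))^(1/3).
Substituting T = 6.35618e+06 s and GM = 8.656e+16 m³/s²:
a = (8.656e+16 · (6.35618e+06)² / (4π²))^(1/3) m
a ≈ 4.458e+09 m = 0.0298 AU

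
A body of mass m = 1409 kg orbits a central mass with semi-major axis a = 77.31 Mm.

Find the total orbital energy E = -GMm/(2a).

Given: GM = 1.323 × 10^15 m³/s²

Convert to SI: a = 77.31 Mm = 7.731e+07 m.
E = −GMm / (2a).
E = −1.323e+15 · 1409 / (2 · 7.731e+07) J ≈ -1.206e+10 J = -12.06 GJ.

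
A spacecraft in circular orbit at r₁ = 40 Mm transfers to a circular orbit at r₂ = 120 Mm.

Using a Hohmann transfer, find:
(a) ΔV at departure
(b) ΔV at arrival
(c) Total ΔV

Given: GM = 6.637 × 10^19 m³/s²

Convert to SI: r₁ = 40 Mm = 4e+07 m; r₂ = 120 Mm = 1.2e+08 m.
Transfer semi-major axis: a_t = (r₁ + r₂)/2 = (4e+07 + 1.2e+08)/2 = 8e+07 m.
Circular speeds: v₁ = √(GM/r₁) = 1.28812e+06 m/s, v₂ = √(GM/r₂) = 743696 m/s.
Transfer speeds (vis-viva v² = GM(2/r − 1/a_t)): v₁ᵗ = 1.57762e+06 m/s, v₂ᵗ = 525872 m/s.
(a) ΔV₁ = |v₁ᵗ − v₁| ≈ 2.895e+05 m/s = 289.5 km/s.
(b) ΔV₂ = |v₂ − v₂ᵗ| ≈ 2.178e+05 m/s = 217.8 km/s.
(c) ΔV_total = ΔV₁ + ΔV₂ ≈ 5.073e+05 m/s = 507.3 km/s.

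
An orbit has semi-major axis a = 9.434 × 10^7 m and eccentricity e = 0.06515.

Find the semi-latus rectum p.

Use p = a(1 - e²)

p = a (1 − e²).
p = 9.434e+07 · (1 − (0.06515)²) = 9.434e+07 · 0.995755 ≈ 9.394e+07 m = 9.394 × 10^7 m.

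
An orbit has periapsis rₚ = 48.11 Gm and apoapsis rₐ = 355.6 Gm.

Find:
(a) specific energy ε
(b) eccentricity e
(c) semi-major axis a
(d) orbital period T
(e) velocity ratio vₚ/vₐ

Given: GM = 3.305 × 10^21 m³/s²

Convert to SI: rₚ = 48.11 Gm = 4.811e+10 m; rₐ = 355.6 Gm = 3.556e+11 m.
(a) With a = (rₚ + rₐ)/2 = 2.01855e+11 m, ε = −GM/(2a) = −3.305e+21/(2 · 2.01855e+11) J/kg ≈ -8.187e+09 J/kg
(b) e = (rₐ − rₚ)/(rₐ + rₚ) = (3.556e+11 − 4.811e+10)/(3.556e+11 + 4.811e+10) ≈ 0.7617
(c) a = (rₚ + rₐ)/2 = (4.811e+10 + 3.556e+11)/2 ≈ 2.019e+11 m
(d) With a = (rₚ + rₐ)/2 = 2.01855e+11 m, T = 2π √(a³/GM) = 2π √((2.01855e+11)³/3.305e+21) s ≈ 9.912e+06 s
(e) Conservation of angular momentum (rₚvₚ = rₐvₐ) gives vₚ/vₐ = rₐ/rₚ = 3.556e+11/4.811e+10 ≈ 7.391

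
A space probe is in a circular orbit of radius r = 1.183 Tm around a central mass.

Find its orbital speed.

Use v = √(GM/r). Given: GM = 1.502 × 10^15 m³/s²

Convert to SI: r = 1.183 Tm = 1.183e+12 m.
For a circular orbit, gravity supplies the centripetal force, so v = √(GM / r).
v = √(1.502e+15 / 1.183e+12) m/s ≈ 35.63 m/s = 35.63 m/s.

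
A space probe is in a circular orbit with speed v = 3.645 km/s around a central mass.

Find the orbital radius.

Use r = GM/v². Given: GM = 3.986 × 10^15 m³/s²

Convert to SI: v = 3.645 km/s = 3645 m/s.
For a circular orbit, v² = GM / r, so r = GM / v².
r = 3.986e+15 / (3645)² m ≈ 3e+08 m = 300 Mm.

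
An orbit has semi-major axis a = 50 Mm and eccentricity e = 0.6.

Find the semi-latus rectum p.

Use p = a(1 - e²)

Convert to SI: a = 50 Mm = 5e+07 m.
p = a (1 − e²).
p = 5e+07 · (1 − (0.6)²) = 5e+07 · 0.64 ≈ 3.2e+07 m = 32 Mm.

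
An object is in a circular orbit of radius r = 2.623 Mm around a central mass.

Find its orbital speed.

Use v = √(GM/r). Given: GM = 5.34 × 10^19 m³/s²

Convert to SI: r = 2.623 Mm = 2.623e+06 m.
For a circular orbit, gravity supplies the centripetal force, so v = √(GM / r).
v = √(5.34e+19 / 2.623e+06) m/s ≈ 4.512e+06 m/s = 4512 km/s.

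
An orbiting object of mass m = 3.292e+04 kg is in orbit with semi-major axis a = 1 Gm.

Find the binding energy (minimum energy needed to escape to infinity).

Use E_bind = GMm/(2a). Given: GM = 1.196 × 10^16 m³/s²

Convert to SI: a = 1 Gm = 1e+09 m.
Total orbital energy is E = −GMm/(2a); binding energy is E_bind = −E = GMm/(2a).
E_bind = 1.196e+16 · 3.292e+04 / (2 · 1e+09) J ≈ 1.969e+11 J = 196.9 GJ.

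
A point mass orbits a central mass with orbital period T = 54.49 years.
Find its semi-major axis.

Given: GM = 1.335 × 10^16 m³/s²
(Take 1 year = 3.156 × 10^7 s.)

Convert to SI: T = 54.49 years = 1.7197e+09 s.
Invert Kepler's third law: a = (GM · T² / (4π²))^(1/3).
Substituting T = 1.7197e+09 s and GM = 1.335e+16 m³/s²:
a = (1.335e+16 · (1.7197e+09)² / (4π²))^(1/3) m
a ≈ 1e+11 m = 100 Gm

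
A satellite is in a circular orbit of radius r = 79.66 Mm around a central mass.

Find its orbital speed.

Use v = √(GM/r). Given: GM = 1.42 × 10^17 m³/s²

Convert to SI: r = 79.66 Mm = 7.966e+07 m.
For a circular orbit, gravity supplies the centripetal force, so v = √(GM / r).
v = √(1.42e+17 / 7.966e+07) m/s ≈ 4.222e+04 m/s = 42.22 km/s.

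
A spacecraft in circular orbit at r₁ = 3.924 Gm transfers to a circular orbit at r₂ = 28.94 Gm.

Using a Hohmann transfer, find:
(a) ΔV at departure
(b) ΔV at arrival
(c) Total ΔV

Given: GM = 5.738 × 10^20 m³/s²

Convert to SI: r₁ = 3.924 Gm = 3.924e+09 m; r₂ = 28.94 Gm = 2.894e+10 m.
Transfer semi-major axis: a_t = (r₁ + r₂)/2 = (3.924e+09 + 2.894e+10)/2 = 1.6432e+10 m.
Circular speeds: v₁ = √(GM/r₁) = 382398 m/s, v₂ = √(GM/r₂) = 140809 m/s.
Transfer speeds (vis-viva v² = GM(2/r − 1/a_t)): v₁ᵗ = 507481 m/s, v₂ᵗ = 68809.8 m/s.
(a) ΔV₁ = |v₁ᵗ − v₁| ≈ 1.251e+05 m/s = 125.1 km/s.
(b) ΔV₂ = |v₂ − v₂ᵗ| ≈ 7.2e+04 m/s = 72 km/s.
(c) ΔV_total = ΔV₁ + ΔV₂ ≈ 1.971e+05 m/s = 197.1 km/s.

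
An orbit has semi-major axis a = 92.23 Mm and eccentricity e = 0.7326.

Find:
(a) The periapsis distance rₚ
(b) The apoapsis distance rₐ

Convert to SI: a = 92.23 Mm = 9.223e+07 m.
(a) rₚ = a(1 − e) = 9.223e+07 · (1 − 0.7326) = 9.223e+07 · 0.2674 ≈ 2.466e+07 m = 24.66 Mm.
(b) rₐ = a(1 + e) = 9.223e+07 · (1 + 0.7326) = 9.223e+07 · 1.7326 ≈ 1.598e+08 m = 159.8 Mm.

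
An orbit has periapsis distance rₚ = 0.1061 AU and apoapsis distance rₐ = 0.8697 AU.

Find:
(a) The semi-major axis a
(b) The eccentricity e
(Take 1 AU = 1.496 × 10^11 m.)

Convert to SI: rₚ = 0.1061 AU = 1.58726e+10 m; rₐ = 0.8697 AU = 1.30107e+11 m.
(a) a = (rₚ + rₐ) / 2 = (1.58726e+10 + 1.30107e+11) / 2 ≈ 7.299e+10 m = 0.4879 AU.
(b) e = (rₐ − rₚ) / (rₐ + rₚ) = (1.30107e+11 − 1.58726e+10) / (1.30107e+11 + 1.58726e+10) ≈ 0.7825.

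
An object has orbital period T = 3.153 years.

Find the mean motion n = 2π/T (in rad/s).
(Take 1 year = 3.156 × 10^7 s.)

Convert to SI: T = 3.153 years = 9.95087e+07 s.
n = 2π / T.
n = 2π / 9.95087e+07 s ≈ 6.314e-08 rad/s.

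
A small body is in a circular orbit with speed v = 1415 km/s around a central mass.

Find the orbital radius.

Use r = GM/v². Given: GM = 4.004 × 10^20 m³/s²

Convert to SI: v = 1415 km/s = 1.415e+06 m/s.
For a circular orbit, v² = GM / r, so r = GM / v².
r = 4.004e+20 / (1.415e+06)² m ≈ 2e+08 m = 200 Mm.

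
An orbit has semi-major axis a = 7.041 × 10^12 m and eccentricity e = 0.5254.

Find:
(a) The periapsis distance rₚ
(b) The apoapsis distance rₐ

(a) rₚ = a(1 − e) = 7.041e+12 · (1 − 0.5254) = 7.041e+12 · 0.4746 ≈ 3.342e+12 m = 3.342 × 10^12 m.
(b) rₐ = a(1 + e) = 7.041e+12 · (1 + 0.5254) = 7.041e+12 · 1.5254 ≈ 1.074e+13 m = 1.074 × 10^13 m.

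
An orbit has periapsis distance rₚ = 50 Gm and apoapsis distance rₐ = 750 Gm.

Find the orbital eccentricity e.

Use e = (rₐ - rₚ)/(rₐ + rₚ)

Convert to SI: rₚ = 50 Gm = 5e+10 m; rₐ = 750 Gm = 7.5e+11 m.
e = (rₐ − rₚ) / (rₐ + rₚ).
e = (7.5e+11 − 5e+10) / (7.5e+11 + 5e+10) = 7e+11 / 8e+11 ≈ 0.875.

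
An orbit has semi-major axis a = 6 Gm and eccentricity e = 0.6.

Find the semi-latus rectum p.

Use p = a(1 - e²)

Convert to SI: a = 6 Gm = 6e+09 m.
p = a (1 − e²).
p = 6e+09 · (1 − (0.6)²) = 6e+09 · 0.64 ≈ 3.84e+09 m = 3.84 Gm.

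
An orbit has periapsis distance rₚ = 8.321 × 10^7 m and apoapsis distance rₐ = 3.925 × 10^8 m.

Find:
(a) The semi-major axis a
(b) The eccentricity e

(a) a = (rₚ + rₐ) / 2 = (8.321e+07 + 3.925e+08) / 2 ≈ 2.379e+08 m = 2.379 × 10^8 m.
(b) e = (rₐ − rₚ) / (rₐ + rₚ) = (3.925e+08 − 8.321e+07) / (3.925e+08 + 8.321e+07) ≈ 0.6502.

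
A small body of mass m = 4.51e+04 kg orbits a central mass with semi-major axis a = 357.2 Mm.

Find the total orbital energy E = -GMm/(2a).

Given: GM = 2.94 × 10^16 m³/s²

Convert to SI: a = 357.2 Mm = 3.572e+08 m.
E = −GMm / (2a).
E = −2.94e+16 · 4.51e+04 / (2 · 3.572e+08) J ≈ -1.856e+12 J = -1.856 TJ.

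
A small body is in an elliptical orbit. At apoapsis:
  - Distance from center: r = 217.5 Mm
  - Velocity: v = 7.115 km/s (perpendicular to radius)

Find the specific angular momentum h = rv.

Convert to SI: r = 217.5 Mm = 2.175e+08 m; v = 7.115 km/s = 7115 m/s.
With v perpendicular to r, h = r · v.
h = 2.175e+08 · 7115 m²/s ≈ 1.548e+12 m²/s.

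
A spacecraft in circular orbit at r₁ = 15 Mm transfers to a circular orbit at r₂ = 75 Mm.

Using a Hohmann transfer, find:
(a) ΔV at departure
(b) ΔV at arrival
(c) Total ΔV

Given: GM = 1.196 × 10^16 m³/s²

Convert to SI: r₁ = 15 Mm = 1.5e+07 m; r₂ = 75 Mm = 7.5e+07 m.
Transfer semi-major axis: a_t = (r₁ + r₂)/2 = (1.5e+07 + 7.5e+07)/2 = 4.5e+07 m.
Circular speeds: v₁ = √(GM/r₁) = 28237.1 m/s, v₂ = √(GM/r₂) = 12628 m/s.
Transfer speeds (vis-viva v² = GM(2/r − 1/a_t)): v₁ᵗ = 36453.9 m/s, v₂ᵗ = 7290.79 m/s.
(a) ΔV₁ = |v₁ᵗ − v₁| ≈ 8217 m/s = 8.217 km/s.
(b) ΔV₂ = |v₂ − v₂ᵗ| ≈ 5337 m/s = 5.337 km/s.
(c) ΔV_total = ΔV₁ + ΔV₂ ≈ 1.355e+04 m/s = 13.55 km/s.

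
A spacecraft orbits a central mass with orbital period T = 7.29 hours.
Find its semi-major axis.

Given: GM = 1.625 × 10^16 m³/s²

Convert to SI: T = 7.29 hours = 26244 s.
Invert Kepler's third law: a = (GM · T² / (4π²))^(1/3).
Substituting T = 26244 s and GM = 1.625e+16 m³/s²:
a = (1.625e+16 · (26244)² / (4π²))^(1/3) m
a ≈ 6.569e+07 m = 65.69 Mm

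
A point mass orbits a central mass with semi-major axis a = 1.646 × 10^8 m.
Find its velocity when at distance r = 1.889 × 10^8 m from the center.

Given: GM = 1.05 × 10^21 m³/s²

Vis-viva: v = √(GM · (2/r − 1/a)).
2/r − 1/a = 2/1.889e+08 − 1/1.646e+08 = 4.51228e-09 m⁻¹.
v = √(1.05e+21 · 4.51228e-09) m/s ≈ 2.177e+06 m/s = 2177 km/s.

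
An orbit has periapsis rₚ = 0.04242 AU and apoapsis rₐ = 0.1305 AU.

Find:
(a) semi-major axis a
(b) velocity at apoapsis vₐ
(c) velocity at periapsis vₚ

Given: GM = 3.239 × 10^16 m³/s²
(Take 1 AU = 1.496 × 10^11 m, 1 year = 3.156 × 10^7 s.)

Convert to SI: rₚ = 0.04242 AU = 6.34603e+09 m; rₐ = 0.1305 AU = 1.95228e+10 m.
(a) a = (rₚ + rₐ)/2 = (6.34603e+09 + 1.95228e+10)/2 ≈ 1.293e+10 m
(b) With a = (rₚ + rₐ)/2 = 1.29344e+10 m, vₐ = √(GM (2/rₐ − 1/a)) = √(3.239e+16 · (2/1.95228e+10 − 1/1.29344e+10)) m/s ≈ 902.2 m/s
(c) With a = (rₚ + rₐ)/2 = 1.29344e+10 m, vₚ = √(GM (2/rₚ − 1/a)) = √(3.239e+16 · (2/6.34603e+09 − 1/1.29344e+10)) m/s ≈ 2776 m/s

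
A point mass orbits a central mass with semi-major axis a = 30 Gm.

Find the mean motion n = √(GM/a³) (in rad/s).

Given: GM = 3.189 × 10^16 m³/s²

Convert to SI: a = 30 Gm = 3e+10 m.
n = √(GM / a³).
n = √(3.189e+16 / (3e+10)³) rad/s ≈ 3.437e-08 rad/s.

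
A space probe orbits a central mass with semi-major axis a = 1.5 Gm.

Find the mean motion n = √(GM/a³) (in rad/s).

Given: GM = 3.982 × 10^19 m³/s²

Convert to SI: a = 1.5 Gm = 1.5e+09 m.
n = √(GM / a³).
n = √(3.982e+19 / (1.5e+09)³) rad/s ≈ 0.0001086 rad/s.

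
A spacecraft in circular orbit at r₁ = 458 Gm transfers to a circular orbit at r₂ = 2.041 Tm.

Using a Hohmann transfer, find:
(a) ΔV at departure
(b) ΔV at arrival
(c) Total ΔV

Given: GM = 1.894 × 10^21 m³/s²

Convert to SI: r₁ = 458 Gm = 4.58e+11 m; r₂ = 2.041 Tm = 2.041e+12 m.
Transfer semi-major axis: a_t = (r₁ + r₂)/2 = (4.58e+11 + 2.041e+12)/2 = 1.2495e+12 m.
Circular speeds: v₁ = √(GM/r₁) = 64306.9 m/s, v₂ = √(GM/r₂) = 30462.7 m/s.
Transfer speeds (vis-viva v² = GM(2/r − 1/a_t)): v₁ᵗ = 82188.4 m/s, v₂ᵗ = 18443.1 m/s.
(a) ΔV₁ = |v₁ᵗ − v₁| ≈ 1.788e+04 m/s = 17.88 km/s.
(b) ΔV₂ = |v₂ − v₂ᵗ| ≈ 1.202e+04 m/s = 12.02 km/s.
(c) ΔV_total = ΔV₁ + ΔV₂ ≈ 2.99e+04 m/s = 29.9 km/s.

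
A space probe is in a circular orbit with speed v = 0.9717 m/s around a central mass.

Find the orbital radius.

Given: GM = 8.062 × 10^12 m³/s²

For a circular orbit, v² = GM / r, so r = GM / v².
r = 8.062e+12 / (0.9717)² m ≈ 8.538e+12 m = 8.538 × 10^12 m.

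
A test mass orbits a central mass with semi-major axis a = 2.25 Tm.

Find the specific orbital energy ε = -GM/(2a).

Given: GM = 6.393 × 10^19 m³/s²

Convert to SI: a = 2.25 Tm = 2.25e+12 m.
ε = −GM / (2a).
ε = −6.393e+19 / (2 · 2.25e+12) J/kg ≈ -1.421e+07 J/kg = -14.21 MJ/kg.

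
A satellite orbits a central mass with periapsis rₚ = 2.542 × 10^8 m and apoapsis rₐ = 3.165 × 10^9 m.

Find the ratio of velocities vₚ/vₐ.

Conservation of angular momentum gives rₚvₚ = rₐvₐ, so vₚ/vₐ = rₐ/rₚ.
vₚ/vₐ = 3.165e+09 / 2.542e+08 ≈ 12.45.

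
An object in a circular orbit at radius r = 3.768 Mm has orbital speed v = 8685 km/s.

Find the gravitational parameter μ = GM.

Convert to SI: r = 3.768 Mm = 3.768e+06 m; v = 8685 km/s = 8.685e+06 m/s.
For a circular orbit v² = GM/r, so GM = v² · r.
GM = (8.685e+06)² · 3.768e+06 m³/s² ≈ 2.842e+20 m³/s² = 2.842 × 10^20 m³/s².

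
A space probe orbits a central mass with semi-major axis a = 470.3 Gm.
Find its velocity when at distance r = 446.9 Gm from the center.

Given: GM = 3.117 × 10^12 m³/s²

Convert to SI: a = 470.3 Gm = 4.703e+11 m; r = 446.9 Gm = 4.469e+11 m.
Vis-viva: v = √(GM · (2/r − 1/a)).
2/r − 1/a = 2/4.469e+11 − 1/4.703e+11 = 2.34897e-12 m⁻¹.
v = √(3.117e+12 · 2.34897e-12) m/s ≈ 2.706 m/s = 2.706 m/s.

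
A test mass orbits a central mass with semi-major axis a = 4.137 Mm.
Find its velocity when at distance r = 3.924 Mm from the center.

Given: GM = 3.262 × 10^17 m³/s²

Convert to SI: a = 4.137 Mm = 4.137e+06 m; r = 3.924 Mm = 3.924e+06 m.
Vis-viva: v = √(GM · (2/r − 1/a)).
2/r − 1/a = 2/3.924e+06 − 1/4.137e+06 = 2.67963e-07 m⁻¹.
v = √(3.262e+17 · 2.67963e-07) m/s ≈ 2.957e+05 m/s = 295.7 km/s.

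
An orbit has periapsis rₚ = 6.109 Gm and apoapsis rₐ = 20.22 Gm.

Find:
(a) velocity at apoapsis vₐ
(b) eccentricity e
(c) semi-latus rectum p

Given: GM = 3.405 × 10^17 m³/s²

Convert to SI: rₚ = 6.109 Gm = 6.109e+09 m; rₐ = 20.22 Gm = 2.022e+10 m.
(a) With a = (rₚ + rₐ)/2 = 1.31645e+10 m, vₐ = √(GM (2/rₐ − 1/a)) = √(3.405e+17 · (2/2.022e+10 − 1/1.31645e+10)) m/s ≈ 2795 m/s
(b) e = (rₐ − rₚ)/(rₐ + rₚ) = (2.022e+10 − 6.109e+09)/(2.022e+10 + 6.109e+09) ≈ 0.5359
(c) From a = (rₚ + rₐ)/2 = 1.31645e+10 m and e = (rₐ − rₚ)/(rₐ + rₚ) = 0.535949, p = a(1 − e²) = 1.31645e+10 · (1 − (0.535949)²) ≈ 9.383e+09 m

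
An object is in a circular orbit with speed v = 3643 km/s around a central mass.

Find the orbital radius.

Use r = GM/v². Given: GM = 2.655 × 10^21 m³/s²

Convert to SI: v = 3643 km/s = 3.643e+06 m/s.
For a circular orbit, v² = GM / r, so r = GM / v².
r = 2.655e+21 / (3.643e+06)² m ≈ 2.001e+08 m = 200.1 Mm.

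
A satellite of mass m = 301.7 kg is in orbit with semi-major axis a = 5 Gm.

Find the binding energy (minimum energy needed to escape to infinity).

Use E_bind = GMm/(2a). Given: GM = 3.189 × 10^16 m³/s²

Convert to SI: a = 5 Gm = 5e+09 m.
Total orbital energy is E = −GMm/(2a); binding energy is E_bind = −E = GMm/(2a).
E_bind = 3.189e+16 · 301.7 / (2 · 5e+09) J ≈ 9.621e+08 J = 962.1 MJ.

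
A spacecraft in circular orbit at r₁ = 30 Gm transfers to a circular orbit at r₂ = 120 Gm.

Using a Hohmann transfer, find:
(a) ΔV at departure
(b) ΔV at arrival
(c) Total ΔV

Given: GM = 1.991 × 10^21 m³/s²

Convert to SI: r₁ = 30 Gm = 3e+10 m; r₂ = 120 Gm = 1.2e+11 m.
Transfer semi-major axis: a_t = (r₁ + r₂)/2 = (3e+10 + 1.2e+11)/2 = 7.5e+10 m.
Circular speeds: v₁ = √(GM/r₁) = 257617 m/s, v₂ = √(GM/r₂) = 128809 m/s.
Transfer speeds (vis-viva v² = GM(2/r − 1/a_t)): v₁ᵗ = 325863 m/s, v₂ᵗ = 81465.7 m/s.
(a) ΔV₁ = |v₁ᵗ − v₁| ≈ 6.825e+04 m/s = 68.25 km/s.
(b) ΔV₂ = |v₂ − v₂ᵗ| ≈ 4.734e+04 m/s = 47.34 km/s.
(c) ΔV_total = ΔV₁ + ΔV₂ ≈ 1.156e+05 m/s = 115.6 km/s.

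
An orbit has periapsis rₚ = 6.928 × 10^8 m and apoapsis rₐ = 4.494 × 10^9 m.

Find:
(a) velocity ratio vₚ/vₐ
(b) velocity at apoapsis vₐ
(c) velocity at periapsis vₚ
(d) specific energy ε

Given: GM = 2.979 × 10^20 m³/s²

(a) Conservation of angular momentum (rₚvₚ = rₐvₐ) gives vₚ/vₐ = rₐ/rₚ = 4.494e+09/6.928e+08 ≈ 6.487
(b) With a = (rₚ + rₐ)/2 = 2.5934e+09 m, vₐ = √(GM (2/rₐ − 1/a)) = √(2.979e+20 · (2/4.494e+09 − 1/2.5934e+09)) m/s ≈ 1.331e+05 m/s
(c) With a = (rₚ + rₐ)/2 = 2.5934e+09 m, vₚ = √(GM (2/rₚ − 1/a)) = √(2.979e+20 · (2/6.928e+08 − 1/2.5934e+09)) m/s ≈ 8.632e+05 m/s
(d) With a = (rₚ + rₐ)/2 = 2.5934e+09 m, ε = −GM/(2a) = −2.979e+20/(2 · 2.5934e+09) J/kg ≈ -5.743e+10 J/kg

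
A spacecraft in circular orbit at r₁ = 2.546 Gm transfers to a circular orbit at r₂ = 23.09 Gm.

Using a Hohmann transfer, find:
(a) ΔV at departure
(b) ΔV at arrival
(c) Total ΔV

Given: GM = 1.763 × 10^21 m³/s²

Convert to SI: r₁ = 2.546 Gm = 2.546e+09 m; r₂ = 23.09 Gm = 2.309e+10 m.
Transfer semi-major axis: a_t = (r₁ + r₂)/2 = (2.546e+09 + 2.309e+10)/2 = 1.2818e+10 m.
Circular speeds: v₁ = √(GM/r₁) = 832141 m/s, v₂ = √(GM/r₂) = 276321 m/s.
Transfer speeds (vis-viva v² = GM(2/r − 1/a_t)): v₁ᵗ = 1.11686e+06 m/s, v₂ᵗ = 123150 m/s.
(a) ΔV₁ = |v₁ᵗ − v₁| ≈ 2.847e+05 m/s = 284.7 km/s.
(b) ΔV₂ = |v₂ − v₂ᵗ| ≈ 1.532e+05 m/s = 153.2 km/s.
(c) ΔV_total = ΔV₁ + ΔV₂ ≈ 4.379e+05 m/s = 437.9 km/s.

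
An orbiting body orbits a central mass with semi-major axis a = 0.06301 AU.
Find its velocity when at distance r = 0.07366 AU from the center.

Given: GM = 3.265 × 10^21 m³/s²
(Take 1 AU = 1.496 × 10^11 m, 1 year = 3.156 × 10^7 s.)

Convert to SI: a = 0.06301 AU = 9.4263e+09 m; r = 0.07366 AU = 1.10195e+10 m.
Vis-viva: v = √(GM · (2/r − 1/a)).
2/r − 1/a = 2/1.10195e+10 − 1/9.4263e+09 = 7.54096e-11 m⁻¹.
v = √(3.265e+21 · 7.54096e-11) m/s ≈ 4.962e+05 m/s = 104.7 AU/year.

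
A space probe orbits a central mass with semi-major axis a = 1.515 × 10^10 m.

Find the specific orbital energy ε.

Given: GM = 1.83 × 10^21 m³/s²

ε = −GM / (2a).
ε = −1.83e+21 / (2 · 1.515e+10) J/kg ≈ -6.04e+10 J/kg = -60.4 GJ/kg.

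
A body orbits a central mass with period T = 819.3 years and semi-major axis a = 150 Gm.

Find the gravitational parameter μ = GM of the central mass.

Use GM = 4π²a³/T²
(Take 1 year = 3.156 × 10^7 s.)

Convert to SI: T = 819.3 years = 2.58571e+10 s; a = 150 Gm = 1.5e+11 m.
GM = 4π² · a³ / T².
GM = 4π² · (1.5e+11)³ / (2.58571e+10)² m³/s² ≈ 1.993e+14 m³/s² = 1.993 × 10^14 m³/s².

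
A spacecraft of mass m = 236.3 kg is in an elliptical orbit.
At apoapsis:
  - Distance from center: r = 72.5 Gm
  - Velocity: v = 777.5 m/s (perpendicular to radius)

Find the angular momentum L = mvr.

Convert to SI: r = 72.5 Gm = 7.25e+10 m.
Since v is perpendicular to r, L = m · v · r.
L = 236.3 · 777.5 · 7.25e+10 kg·m²/s ≈ 1.332e+16 kg·m²/s.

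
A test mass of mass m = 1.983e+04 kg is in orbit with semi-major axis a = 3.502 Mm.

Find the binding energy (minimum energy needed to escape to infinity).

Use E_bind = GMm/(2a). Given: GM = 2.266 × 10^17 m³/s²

Convert to SI: a = 3.502 Mm = 3.502e+06 m.
Total orbital energy is E = −GMm/(2a); binding energy is E_bind = −E = GMm/(2a).
E_bind = 2.266e+17 · 1.983e+04 / (2 · 3.502e+06) J ≈ 6.416e+14 J = 641.6 TJ.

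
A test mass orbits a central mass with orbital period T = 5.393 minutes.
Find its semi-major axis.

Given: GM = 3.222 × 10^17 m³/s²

Convert to SI: T = 5.393 minutes = 323.58 s.
Invert Kepler's third law: a = (GM · T² / (4π²))^(1/3).
Substituting T = 323.58 s and GM = 3.222e+17 m³/s²:
a = (3.222e+17 · (323.58)² / (4π²))^(1/3) m
a ≈ 9.489e+06 m = 9.489 Mm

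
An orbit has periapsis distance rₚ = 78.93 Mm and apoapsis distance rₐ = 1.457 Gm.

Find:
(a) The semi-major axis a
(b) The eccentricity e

Convert to SI: rₚ = 78.93 Mm = 7.893e+07 m; rₐ = 1.457 Gm = 1.457e+09 m.
(a) a = (rₚ + rₐ) / 2 = (7.893e+07 + 1.457e+09) / 2 ≈ 7.68e+08 m = 768 Mm.
(b) e = (rₐ − rₚ) / (rₐ + rₚ) = (1.457e+09 − 7.893e+07) / (1.457e+09 + 7.893e+07) ≈ 0.8972.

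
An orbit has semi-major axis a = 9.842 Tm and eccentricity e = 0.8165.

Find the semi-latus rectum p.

Convert to SI: a = 9.842 Tm = 9.842e+12 m.
p = a (1 − e²).
p = 9.842e+12 · (1 − (0.8165)²) = 9.842e+12 · 0.333328 ≈ 3.281e+12 m = 3.281 Tm.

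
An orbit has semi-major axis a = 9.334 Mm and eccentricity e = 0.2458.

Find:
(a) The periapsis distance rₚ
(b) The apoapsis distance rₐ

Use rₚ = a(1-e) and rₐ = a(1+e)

Convert to SI: a = 9.334 Mm = 9.334e+06 m.
(a) rₚ = a(1 − e) = 9.334e+06 · (1 − 0.2458) = 9.334e+06 · 0.7542 ≈ 7.04e+06 m = 7.04 Mm.
(b) rₐ = a(1 + e) = 9.334e+06 · (1 + 0.2458) = 9.334e+06 · 1.2458 ≈ 1.163e+07 m = 11.63 Mm.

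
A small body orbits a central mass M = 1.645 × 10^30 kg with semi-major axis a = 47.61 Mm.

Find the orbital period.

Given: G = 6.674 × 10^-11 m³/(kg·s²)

Convert to SI: a = 47.61 Mm = 4.761e+07 m.
GM = G · M = 6.674e-11 · 1.645e+30 = 1.09787e+20 m³/s².
Kepler's third law: T = 2π √(a³ / GM).
Substituting a = 4.761e+07 m and GM = 1.09787e+20 m³/s²:
T = 2π √((4.761e+07)³ / 1.09787e+20) s
T ≈ 197 s = 3.283 minutes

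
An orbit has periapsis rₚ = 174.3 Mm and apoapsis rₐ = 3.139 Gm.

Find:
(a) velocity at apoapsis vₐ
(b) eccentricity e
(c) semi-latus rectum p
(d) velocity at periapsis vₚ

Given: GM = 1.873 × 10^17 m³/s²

Convert to SI: rₚ = 174.3 Mm = 1.743e+08 m; rₐ = 3.139 Gm = 3.139e+09 m.
(a) With a = (rₚ + rₐ)/2 = 1.65665e+09 m, vₐ = √(GM (2/rₐ − 1/a)) = √(1.873e+17 · (2/3.139e+09 − 1/1.65665e+09)) m/s ≈ 2506 m/s
(b) e = (rₐ − rₚ)/(rₐ + rₚ) = (3.139e+09 − 1.743e+08)/(3.139e+09 + 1.743e+08) ≈ 0.8948
(c) From a = (rₚ + rₐ)/2 = 1.65665e+09 m and e = (rₐ − rₚ)/(rₐ + rₚ) = 0.894788, p = a(1 − e²) = 1.65665e+09 · (1 − (0.894788)²) ≈ 3.303e+08 m
(d) With a = (rₚ + rₐ)/2 = 1.65665e+09 m, vₚ = √(GM (2/rₚ − 1/a)) = √(1.873e+17 · (2/1.743e+08 − 1/1.65665e+09)) m/s ≈ 4.512e+04 m/s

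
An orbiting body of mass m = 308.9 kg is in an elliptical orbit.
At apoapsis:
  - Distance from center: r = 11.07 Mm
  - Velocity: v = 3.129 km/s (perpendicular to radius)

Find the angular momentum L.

Convert to SI: r = 11.07 Mm = 1.107e+07 m; v = 3.129 km/s = 3129 m/s.
Since v is perpendicular to r, L = m · v · r.
L = 308.9 · 3129 · 1.107e+07 kg·m²/s ≈ 1.07e+13 kg·m²/s.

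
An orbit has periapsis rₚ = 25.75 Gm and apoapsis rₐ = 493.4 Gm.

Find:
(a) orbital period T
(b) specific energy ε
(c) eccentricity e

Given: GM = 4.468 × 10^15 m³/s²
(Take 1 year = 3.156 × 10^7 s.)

Convert to SI: rₚ = 25.75 Gm = 2.575e+10 m; rₐ = 493.4 Gm = 4.934e+11 m.
(a) With a = (rₚ + rₐ)/2 = 2.59575e+11 m, T = 2π √(a³/GM) = 2π √((2.59575e+11)³/4.468e+15) s ≈ 1.243e+10 s
(b) With a = (rₚ + rₐ)/2 = 2.59575e+11 m, ε = −GM/(2a) = −4.468e+15/(2 · 2.59575e+11) J/kg ≈ -8606 J/kg
(c) e = (rₐ − rₚ)/(rₐ + rₚ) = (4.934e+11 − 2.575e+10)/(4.934e+11 + 2.575e+10) ≈ 0.9008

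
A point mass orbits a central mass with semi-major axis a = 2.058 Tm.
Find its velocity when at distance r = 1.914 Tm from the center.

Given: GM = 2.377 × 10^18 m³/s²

Convert to SI: a = 2.058 Tm = 2.058e+12 m; r = 1.914 Tm = 1.914e+12 m.
Vis-viva: v = √(GM · (2/r − 1/a)).
2/r − 1/a = 2/1.914e+12 − 1/2.058e+12 = 5.59023e-13 m⁻¹.
v = √(2.377e+18 · 5.59023e-13) m/s ≈ 1153 m/s = 1.153 km/s.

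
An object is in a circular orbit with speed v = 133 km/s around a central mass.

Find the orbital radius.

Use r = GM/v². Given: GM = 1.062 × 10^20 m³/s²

Convert to SI: v = 133 km/s = 133000 m/s.
For a circular orbit, v² = GM / r, so r = GM / v².
r = 1.062e+20 / (133000)² m ≈ 6.004e+09 m = 6.004 Gm.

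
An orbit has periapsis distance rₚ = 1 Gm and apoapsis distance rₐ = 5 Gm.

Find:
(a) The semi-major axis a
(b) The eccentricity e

Convert to SI: rₚ = 1 Gm = 1e+09 m; rₐ = 5 Gm = 5e+09 m.
(a) a = (rₚ + rₐ) / 2 = (1e+09 + 5e+09) / 2 ≈ 3e+09 m = 3 Gm.
(b) e = (rₐ − rₚ) / (rₐ + rₚ) = (5e+09 − 1e+09) / (5e+09 + 1e+09) ≈ 0.6667.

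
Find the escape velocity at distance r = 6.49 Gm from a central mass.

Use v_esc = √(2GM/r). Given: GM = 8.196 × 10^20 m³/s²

Convert to SI: r = 6.49 Gm = 6.49e+09 m.
Escape velocity comes from setting total energy to zero: ½v² − GM/r = 0 ⇒ v_esc = √(2GM / r).
v_esc = √(2 · 8.196e+20 / 6.49e+09) m/s ≈ 5.026e+05 m/s = 502.6 km/s.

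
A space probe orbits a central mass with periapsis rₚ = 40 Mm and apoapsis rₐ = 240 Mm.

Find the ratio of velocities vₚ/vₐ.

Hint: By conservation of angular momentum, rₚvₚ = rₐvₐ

Convert to SI: rₚ = 40 Mm = 4e+07 m; rₐ = 240 Mm = 2.4e+08 m.
Conservation of angular momentum gives rₚvₚ = rₐvₐ, so vₚ/vₐ = rₐ/rₚ.
vₚ/vₐ = 2.4e+08 / 4e+07 ≈ 6.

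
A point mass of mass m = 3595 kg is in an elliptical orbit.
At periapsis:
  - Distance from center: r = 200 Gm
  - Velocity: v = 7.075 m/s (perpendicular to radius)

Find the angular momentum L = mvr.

Convert to SI: r = 200 Gm = 2e+11 m.
Since v is perpendicular to r, L = m · v · r.
L = 3595 · 7.075 · 2e+11 kg·m²/s ≈ 5.087e+15 kg·m²/s.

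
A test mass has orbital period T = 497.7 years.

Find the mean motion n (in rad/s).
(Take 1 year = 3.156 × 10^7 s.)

Convert to SI: T = 497.7 years = 1.57074e+10 s.
n = 2π / T.
n = 2π / 1.57074e+10 s ≈ 4e-10 rad/s.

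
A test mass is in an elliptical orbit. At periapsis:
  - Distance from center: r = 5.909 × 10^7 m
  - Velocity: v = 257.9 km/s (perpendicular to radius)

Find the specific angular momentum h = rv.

Convert to SI: v = 257.9 km/s = 257900 m/s.
With v perpendicular to r, h = r · v.
h = 5.909e+07 · 257900 m²/s ≈ 1.524e+13 m²/s.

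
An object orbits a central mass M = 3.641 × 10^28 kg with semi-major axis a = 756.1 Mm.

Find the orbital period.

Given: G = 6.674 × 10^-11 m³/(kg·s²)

Convert to SI: a = 756.1 Mm = 7.561e+08 m.
GM = G · M = 6.674e-11 · 3.641e+28 = 2.43e+18 m³/s².
Kepler's third law: T = 2π √(a³ / GM).
Substituting a = 7.561e+08 m and GM = 2.43e+18 m³/s²:
T = 2π √((7.561e+08)³ / 2.43e+18) s
T ≈ 8.38e+04 s = 23.28 hours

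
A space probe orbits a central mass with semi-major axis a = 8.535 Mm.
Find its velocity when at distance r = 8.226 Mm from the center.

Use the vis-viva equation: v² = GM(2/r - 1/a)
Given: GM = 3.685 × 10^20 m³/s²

Convert to SI: a = 8.535 Mm = 8.535e+06 m; r = 8.226 Mm = 8.226e+06 m.
Vis-viva: v = √(GM · (2/r − 1/a)).
2/r − 1/a = 2/8.226e+06 − 1/8.535e+06 = 1.25967e-07 m⁻¹.
v = √(3.685e+20 · 1.25967e-07) m/s ≈ 6.813e+06 m/s = 6813 km/s.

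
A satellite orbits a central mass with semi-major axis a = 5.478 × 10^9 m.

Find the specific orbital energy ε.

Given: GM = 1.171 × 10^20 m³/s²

ε = −GM / (2a).
ε = −1.171e+20 / (2 · 5.478e+09) J/kg ≈ -1.069e+10 J/kg = -10.69 GJ/kg.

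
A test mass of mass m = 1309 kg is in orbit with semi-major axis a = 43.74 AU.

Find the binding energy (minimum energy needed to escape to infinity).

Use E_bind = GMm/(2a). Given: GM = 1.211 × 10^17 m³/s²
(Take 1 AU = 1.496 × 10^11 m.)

Convert to SI: a = 43.74 AU = 6.5435e+12 m.
Total orbital energy is E = −GMm/(2a); binding energy is E_bind = −E = GMm/(2a).
E_bind = 1.211e+17 · 1309 / (2 · 6.5435e+12) J ≈ 1.211e+07 J = 12.11 MJ.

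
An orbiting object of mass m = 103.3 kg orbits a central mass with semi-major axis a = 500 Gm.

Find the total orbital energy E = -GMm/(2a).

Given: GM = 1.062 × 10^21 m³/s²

Convert to SI: a = 500 Gm = 5e+11 m.
E = −GMm / (2a).
E = −1.062e+21 · 103.3 / (2 · 5e+11) J ≈ -1.097e+11 J = -109.7 GJ.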